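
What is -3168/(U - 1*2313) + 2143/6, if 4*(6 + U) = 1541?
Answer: 16652137/46410 ≈ 358.80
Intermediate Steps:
U = 1517/4 (U = -6 + (1/4)*1541 = -6 + 1541/4 = 1517/4 ≈ 379.25)
-3168/(U - 1*2313) + 2143/6 = -3168/(1517/4 - 1*2313) + 2143/6 = -3168/(1517/4 - 2313) + 2143*(1/6) = -3168/(-7735/4) + 2143/6 = -3168*(-4/7735) + 2143/6 = 12672/7735 + 2143/6 = 16652137/46410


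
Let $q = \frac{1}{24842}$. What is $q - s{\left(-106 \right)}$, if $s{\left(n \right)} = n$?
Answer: $\frac{2633253}{24842} \approx 106.0$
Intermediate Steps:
$q = \frac{1}{24842} \approx 4.0254 \cdot 10^{-5}$
$q - s{\left(-106 \right)} = \frac{1}{24842} - -106 = \frac{1}{24842} + 106 = \frac{2633253}{24842}$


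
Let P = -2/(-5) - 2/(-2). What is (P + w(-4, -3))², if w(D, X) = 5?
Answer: 1024/25 ≈ 40.960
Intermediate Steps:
P = 7/5 (P = -2*(-⅕) - 2*(-½) = ⅖ + 1 = 7/5 ≈ 1.4000)
(P + w(-4, -3))² = (7/5 + 5)² = (32/5)² = 1024/25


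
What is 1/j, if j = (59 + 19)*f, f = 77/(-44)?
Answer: -2/273 ≈ -0.0073260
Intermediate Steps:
f = -7/4 (f = 77*(-1/44) = -7/4 ≈ -1.7500)
j = -273/2 (j = (59 + 19)*(-7/4) = 78*(-7/4) = -273/2 ≈ -136.50)
1/j = 1/(-273/2) = -2/273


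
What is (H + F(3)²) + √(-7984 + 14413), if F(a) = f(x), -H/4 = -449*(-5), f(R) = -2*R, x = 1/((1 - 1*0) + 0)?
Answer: -8976 + √6429 ≈ -8895.8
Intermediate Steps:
x = 1 (x = 1/((1 + 0) + 0) = 1/(1 + 0) = 1/1 = 1)
H = -8980 (H = -(-1796)*(-5) = -4*2245 = -8980)
F(a) = -2 (F(a) = -2*1 = -2)
(H + F(3)²) + √(-7984 + 14413) = (-8980 + (-2)²) + √(-7984 + 14413) = (-8980 + 4) + √6429 = -8976 + √6429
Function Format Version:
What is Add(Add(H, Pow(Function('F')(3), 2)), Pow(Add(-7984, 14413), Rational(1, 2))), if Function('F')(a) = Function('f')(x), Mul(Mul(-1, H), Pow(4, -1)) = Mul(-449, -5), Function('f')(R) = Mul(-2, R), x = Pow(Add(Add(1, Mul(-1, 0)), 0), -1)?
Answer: Add(-8976, Pow(6429, Rational(1, 2))) ≈ -8895.8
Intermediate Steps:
x = 1 (x = Pow(Add(Add(1, 0), 0), -1) = Pow(Add(1, 0), -1) = Pow(1, -1) = 1)
H = -8980 (H = Mul(-4, Mul(-449, -5)) = Mul(-4, 2245) = -8980)
Function('F')(a) = -2 (Function('F')(a) = Mul(-2, 1) = -2)
Add(Add(H, Pow(Function('F')(3), 2)), Pow(Add(-7984, 14413), Rational(1, 2))) = Add(Add(-8980, Pow(-2, 2)), Pow(Add(-7984, 14413), Rational(1, 2))) = Add(Add(-8980, 4), Pow(6429, Rational(1, 2))) = Add(-8976, Pow(6429, Rational(1, 2)))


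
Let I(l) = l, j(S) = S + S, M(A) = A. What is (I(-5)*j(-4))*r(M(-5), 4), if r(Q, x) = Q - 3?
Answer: -320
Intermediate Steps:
j(S) = 2*S
r(Q, x) = -3 + Q
(I(-5)*j(-4))*r(M(-5), 4) = (-10*(-4))*(-3 - 5) = -5*(-8)*(-8) = 40*(-8) = -320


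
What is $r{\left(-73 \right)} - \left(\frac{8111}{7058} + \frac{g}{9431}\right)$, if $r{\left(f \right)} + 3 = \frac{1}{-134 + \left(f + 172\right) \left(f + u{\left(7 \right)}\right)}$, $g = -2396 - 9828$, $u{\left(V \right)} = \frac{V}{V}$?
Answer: $- \frac{344797960966}{120846938369} \approx -2.8532$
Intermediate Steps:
$u{\left(V \right)} = 1$
$g = -12224$
$r{\left(f \right)} = -3 + \frac{1}{-134 + \left(1 + f\right) \left(172 + f\right)}$ ($r{\left(f \right)} = -3 + \frac{1}{-134 + \left(f + 172\right) \left(f + 1\right)} = -3 + \frac{1}{-134 + \left(172 + f\right) \left(1 + f\right)} = -3 + \frac{1}{-134 + \left(1 + f\right) \left(172 + f\right)}$)
$r{\left(-73 \right)} - \left(\frac{8111}{7058} + \frac{g}{9431}\right) = \frac{-113 - -37887 - 3 \left(-73\right)^{2}}{38 + \left(-73\right)^{2} + 173 \left(-73\right)} - \left(\frac{8111}{7058} - \frac{12224}{9431}\right) = \frac{-113 + 37887 - 15987}{38 + 5329 - 12629} - \left(8111 \cdot \frac{1}{7058} - \frac{12224}{9431}\right) = \frac{-113 + 37887 - 15987}{-7262} - \left(\frac{8111}{7058} - \frac{12224}{9431}\right) = \left(- \frac{1}{7262}\right) 21787 - - \frac{9782151}{66563998} = - \frac{21787}{7262} + \frac{9782151}{66563998} = - \frac{344797960966}{120846938369}$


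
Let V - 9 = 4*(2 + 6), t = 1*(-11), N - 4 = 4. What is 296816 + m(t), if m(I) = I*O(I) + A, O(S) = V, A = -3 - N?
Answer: 296354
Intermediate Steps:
N = 8 (N = 4 + 4 = 8)
t = -11
A = -11 (A = -3 - 1*8 = -3 - 8 = -11)
V = 41 (V = 9 + 4*(2 + 6) = 9 + 4*8 = 9 + 32 = 41)
O(S) = 41
m(I) = -11 + 41*I (m(I) = I*41 - 11 = 41*I - 11 = -11 + 41*I)
296816 + m(t) = 296816 + (-11 + 41*(-11)) = 296816 + (-11 - 451) = 296816 - 462 = 296354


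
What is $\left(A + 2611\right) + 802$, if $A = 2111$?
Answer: $5524$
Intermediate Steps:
$\left(A + 2611\right) + 802 = \left(2111 + 2611\right) + 802 = 4722 + 802 = 5524$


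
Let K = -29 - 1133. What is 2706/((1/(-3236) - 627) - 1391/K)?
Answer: -1695864632/392194225 ≈ -4.3240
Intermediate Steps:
K = -1162
2706/((1/(-3236) - 627) - 1391/K) = 2706/((1/(-3236) - 627) - 1391/(-1162)) = 2706/((-1/3236 - 627) - 1391*(-1/1162)) = 2706/(-2028973/3236 + 1391/1162) = 2706/(-1176582675/1880116) = 2706*(-1880116/1176582675) = -1695864632/392194225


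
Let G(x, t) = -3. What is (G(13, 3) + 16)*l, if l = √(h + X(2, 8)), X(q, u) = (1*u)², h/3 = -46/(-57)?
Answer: 13*√23978/19 ≈ 105.95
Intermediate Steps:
h = 46/19 (h = 3*(-46/(-57)) = 3*(-46*(-1/57)) = 3*(46/57) = 46/19 ≈ 2.4211)
X(q, u) = u²
l = √23978/19 (l = √(46/19 + 8²) = √(46/19 + 64) = √(1262/19) = √23978/19 ≈ 8.1499)
(G(13, 3) + 16)*l = (-3 + 16)*(√23978/19) = 13*(√23978/19) = 13*√23978/19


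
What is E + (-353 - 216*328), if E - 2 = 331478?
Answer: 260279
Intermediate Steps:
E = 331480 (E = 2 + 331478 = 331480)
E + (-353 - 216*328) = 331480 + (-353 - 216*328) = 331480 + (-353 - 70848) = 331480 - 71201 = 260279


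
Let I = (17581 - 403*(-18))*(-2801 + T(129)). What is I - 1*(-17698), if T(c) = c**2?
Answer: 343734098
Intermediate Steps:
I = 343716400 (I = (17581 - 403*(-18))*(-2801 + 129**2) = (17581 + 7254)*(-2801 + 16641) = 24835*13840 = 343716400)
I - 1*(-17698) = 343716400 - 1*(-17698) = 343716400 + 17698 = 343734098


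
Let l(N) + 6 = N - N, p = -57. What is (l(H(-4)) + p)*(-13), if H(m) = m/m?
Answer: 819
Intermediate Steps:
H(m) = 1
l(N) = -6 (l(N) = -6 + (N - N) = -6 + 0 = -6)
(l(H(-4)) + p)*(-13) = (-6 - 57)*(-13) = -63*(-13) = 819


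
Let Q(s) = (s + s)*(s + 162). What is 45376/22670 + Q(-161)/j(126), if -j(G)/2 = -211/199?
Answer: -358374897/2391685 ≈ -149.84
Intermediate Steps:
Q(s) = 2*s*(162 + s) (Q(s) = (2*s)*(162 + s) = 2*s*(162 + s))
j(G) = 422/199 (j(G) = -(-422)/199 = -2*(-211/199) = 422/199)
45376/22670 + Q(-161)/j(126) = 45376/22670 + (2*(-161)*(162 - 161))/(422/199) = 45376*(1/22670) + (2*(-161)*1)*(199/422) = 22688/11335 - 322*199/422 = 22688/11335 - 32039/211 = -358374897/2391685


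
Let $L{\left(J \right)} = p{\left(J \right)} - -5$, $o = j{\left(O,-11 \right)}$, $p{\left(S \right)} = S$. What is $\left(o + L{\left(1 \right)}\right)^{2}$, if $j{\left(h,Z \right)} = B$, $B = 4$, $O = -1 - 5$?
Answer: $100$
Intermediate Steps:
$O = -6$
$j{\left(h,Z \right)} = 4$
$o = 4$
$L{\left(J \right)} = 5 + J$ ($L{\left(J \right)} = J - -5 = J + 5 = 5 + J$)
$\left(o + L{\left(1 \right)}\right)^{2} = \left(4 + \left(5 + 1\right)\right)^{2} = \left(4 + 6\right)^{2} = 10^{2} = 100$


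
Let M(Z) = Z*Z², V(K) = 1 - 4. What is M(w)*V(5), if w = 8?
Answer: -1536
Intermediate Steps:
V(K) = -3
M(Z) = Z³
M(w)*V(5) = 8³*(-3) = 512*(-3) = -1536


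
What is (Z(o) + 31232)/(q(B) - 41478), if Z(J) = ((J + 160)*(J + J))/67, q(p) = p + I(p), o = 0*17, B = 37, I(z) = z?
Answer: -7808/10351 ≈ -0.75432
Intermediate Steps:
o = 0
q(p) = 2*p (q(p) = p + p = 2*p)
Z(J) = 2*J*(160 + J)/67 (Z(J) = ((160 + J)*(2*J))*(1/67) = (2*J*(160 + J))*(1/67) = 2*J*(160 + J)/67)
(Z(o) + 31232)/(q(B) - 41478) = ((2/67)*0*(160 + 0) + 31232)/(2*37 - 41478) = ((2/67)*0*160 + 31232)/(74 - 41478) = (0 + 31232)/(-41404) = 31232*(-1/41404) = -7808/10351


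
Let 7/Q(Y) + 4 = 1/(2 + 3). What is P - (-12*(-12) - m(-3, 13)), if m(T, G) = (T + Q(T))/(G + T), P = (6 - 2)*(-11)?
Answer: -17906/95 ≈ -188.48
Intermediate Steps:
Q(Y) = -35/19 (Q(Y) = 7/(-4 + 1/(2 + 3)) = 7/(-4 + 1/5) = 7/(-4 + ⅕) = 7/(-19/5) = 7*(-5/19) = -35/19)
P = -44 (P = 4*(-11) = -44)
m(T, G) = (-35/19 + T)/(G + T) (m(T, G) = (T - 35/19)/(G + T) = (-35/19 + T)/(G + T))
P - (-12*(-12) - m(-3, 13)) = -44 - (-12*(-12) - (-35/19 - 3)/(13 - 3)) = -44 - (144 - (-92)/(10*19)) = -44 - (144 - 1*(-46/95)) = -44 - (144 + 46/95) = -44 - 1*13726/95 = -44 - 13726/95 = -17906/95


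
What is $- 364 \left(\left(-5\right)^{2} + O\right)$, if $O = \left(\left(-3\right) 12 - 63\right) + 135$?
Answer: $-22204$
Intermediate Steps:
$O = 36$ ($O = \left(-36 - 63\right) + 135 = -99 + 135 = 36$)
$- 364 \left(\left(-5\right)^{2} + O\right) = - 364 \left(\left(-5\right)^{2} + 36\right) = - 364 \left(25 + 36\right) = \left(-364\right) 61 = -22204$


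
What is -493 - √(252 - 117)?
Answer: -493 - 3*√15 ≈ -504.62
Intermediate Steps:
-493 - √(252 - 117) = -493 - √135 = -493 - 3*√15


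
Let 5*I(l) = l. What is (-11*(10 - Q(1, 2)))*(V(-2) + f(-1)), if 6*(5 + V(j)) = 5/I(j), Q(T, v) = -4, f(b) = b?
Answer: 7469/6 ≈ 1244.8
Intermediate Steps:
I(l) = l/5
V(j) = -5 + 25/(6*j) (V(j) = -5 + (5/((j/5)))/6 = -5 + (5*(5/j))/6 = -5 + (25/j)/6 = -5 + 25/(6*j))
(-11*(10 - Q(1, 2)))*(V(-2) + f(-1)) = (-11*(10 - 1*(-4)))*((-5 + (25/6)/(-2)) - 1) = (-11*(10 + 4))*((-5 + (25/6)*(-½)) - 1) = (-11*14)*((-5 - 25/12) - 1) = -154*(-85/12 - 1) = -154*(-97/12) = 7469/6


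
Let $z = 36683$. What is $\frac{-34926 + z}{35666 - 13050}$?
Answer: $\frac{1757}{22616} \approx 0.077688$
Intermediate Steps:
$\frac{-34926 + z}{35666 - 13050} = \frac{-34926 + 36683}{35666 - 13050} = \frac{1757}{22616}$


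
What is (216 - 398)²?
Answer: 33124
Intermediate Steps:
(216 - 398)² = (-182)² = 33124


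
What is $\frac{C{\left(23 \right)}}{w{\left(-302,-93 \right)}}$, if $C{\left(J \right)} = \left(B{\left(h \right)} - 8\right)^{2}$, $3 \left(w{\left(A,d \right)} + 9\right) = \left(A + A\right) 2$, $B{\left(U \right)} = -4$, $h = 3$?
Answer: $- \frac{432}{1235} \approx -0.3498$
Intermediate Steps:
$w{\left(A,d \right)} = -9 + \frac{4 A}{3}$ ($w{\left(A,d \right)} = -9 + \frac{\left(A + A\right) 2}{3} = -9 + \frac{2 A 2}{3} = -9 + \frac{4 A}{3}$)
$C{\left(J \right)} = 144$ ($C{\left(J \right)} = \left(-4 - 8\right)^{2} = \left(-12\right)^{2} = 144$)
$\frac{C{\left(23 \right)}}{w{\left(-302,-93 \right)}} = \frac{144}{-9 + \frac{4}{3} \left(-302\right)} = \frac{144}{-9 - \frac{1208}{3}} = \frac{144}{- \frac{1235}{3}} = 144 \left(- \frac{3}{1235}\right) = - \frac{432}{1235}$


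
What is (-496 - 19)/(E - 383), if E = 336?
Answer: 515/47 ≈ 10.957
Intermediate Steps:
(-496 - 19)/(E - 383) = (-496 - 19)/(336 - 383) = -515/(-47) = -515*(-1/47) = 515/47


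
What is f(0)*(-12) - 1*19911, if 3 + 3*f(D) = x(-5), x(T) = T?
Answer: -19879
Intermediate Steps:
f(D) = -8/3 (f(D) = -1 + (1/3)*(-5) = -1 - 5/3 = -8/3)
f(0)*(-12) - 1*19911 = -8/3*(-12) - 1*19911 = 32 - 19911 = -19879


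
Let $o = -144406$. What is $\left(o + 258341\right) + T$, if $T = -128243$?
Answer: $-14308$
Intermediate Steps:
$\left(o + 258341\right) + T = \left(-144406 + 258341\right) - 128243 = 113935 - 128243 = -14308$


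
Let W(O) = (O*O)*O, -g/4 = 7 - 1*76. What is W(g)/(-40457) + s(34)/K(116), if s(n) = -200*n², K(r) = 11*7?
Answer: -477067424/135443 ≈ -3522.3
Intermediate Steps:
K(r) = 77
g = 276 (g = -4*(7 - 1*76) = -4*(7 - 76) = -4*(-69) = 276)
W(O) = O³ (W(O) = O²*O = O³)
W(g)/(-40457) + s(34)/K(116) = 276³/(-40457) - 200*34²/77 = 21024576*(-1/40457) - 200*1156*(1/77) = -914112/1759 - 231200*1/77 = -914112/1759 - 231200/77 = -477067424/135443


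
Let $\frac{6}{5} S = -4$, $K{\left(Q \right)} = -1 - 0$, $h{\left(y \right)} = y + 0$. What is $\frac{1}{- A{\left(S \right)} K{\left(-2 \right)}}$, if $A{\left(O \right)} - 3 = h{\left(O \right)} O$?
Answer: $\frac{9}{127} \approx 0.070866$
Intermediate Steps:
$h{\left(y \right)} = y$
$K{\left(Q \right)} = -1$ ($K{\left(Q \right)} = -1 + 0 = -1$)
$S = - \frac{10}{3}$ ($S = \frac{5}{6} \left(-4\right) = - \frac{10}{3} \approx -3.3333$)
$A{\left(O \right)} = 3 + O^{2}$ ($A{\left(O \right)} = 3 + O O = 3 + O^{2}$)
$\frac{1}{- A{\left(S \right)} K{\left(-2 \right)}} = \frac{1}{- (3 + \left(- \frac{10}{3}\right)^{2}) \left(-1\right)} = \frac{1}{- (3 + \frac{100}{9}) \left(-1\right)} = \frac{1}{\left(-1\right) \frac{127}{9} \left(-1\right)} = \frac{1}{\left(- \frac{127}{9}\right) \left(-1\right)} = \frac{1}{\frac{127}{9}} = \frac{9}{127}$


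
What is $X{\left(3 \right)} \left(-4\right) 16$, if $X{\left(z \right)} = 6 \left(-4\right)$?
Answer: $1536$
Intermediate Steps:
$X{\left(z \right)} = -24$
$X{\left(3 \right)} \left(-4\right) 16 = \left(-24\right) \left(-4\right) 16 = 96 \cdot 16 = 1536$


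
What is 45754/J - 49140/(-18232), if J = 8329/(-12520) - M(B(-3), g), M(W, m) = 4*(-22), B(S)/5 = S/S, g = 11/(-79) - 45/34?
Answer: 2624437884475/4983858498 ≈ 526.59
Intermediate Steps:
g = -3929/2686 (g = 11*(-1/79) - 45*1/34 = -11/79 - 45/34 = -3929/2686 ≈ -1.4628)
B(S) = 5 (B(S) = 5*(S/S) = 5*1 = 5)
M(W, m) = -88
J = 1093431/12520 (J = 8329/(-12520) - 1*(-88) = 8329*(-1/12520) + 88 = -8329/12520 + 88 = 1093431/12520 ≈ 87.335)
45754/J - 49140/(-18232) = 45754/(1093431/12520) - 49140/(-18232) = 45754*(12520/1093431) - 49140*(-1/18232) = 572840080/1093431 + 12285/4558 = 2624437884475/4983858498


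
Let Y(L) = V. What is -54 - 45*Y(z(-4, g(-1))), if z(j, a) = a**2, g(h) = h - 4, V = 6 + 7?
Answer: -639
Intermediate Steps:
V = 13
g(h) = -4 + h
Y(L) = 13
-54 - 45*Y(z(-4, g(-1))) = -54 - 45*13 = -54 - 585 = -639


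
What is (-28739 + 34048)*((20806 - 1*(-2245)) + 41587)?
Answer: 343163142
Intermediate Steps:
(-28739 + 34048)*((20806 - 1*(-2245)) + 41587) = 5309*((20806 + 2245) + 41587) = 5309*(23051 + 41587) = 5309*64638 = 343163142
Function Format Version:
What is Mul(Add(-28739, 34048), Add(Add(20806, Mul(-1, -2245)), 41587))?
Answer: 343163142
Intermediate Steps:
Mul(Add(-28739, 34048), Add(Add(20806, Mul(-1, -2245)), 41587)) = Mul(5309, Add(Add(20806, 2245), 41587)) = Mul(5309, Add(23051, 41587)) = Mul(5309, 64638) = 343163142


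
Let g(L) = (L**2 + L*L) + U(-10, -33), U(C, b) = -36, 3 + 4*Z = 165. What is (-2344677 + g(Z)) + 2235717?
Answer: -211431/2 ≈ -1.0572e+5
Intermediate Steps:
Z = 81/2 (Z = -3/4 + (1/4)*165 = -3/4 + 165/4 = 81/2 ≈ 40.500)
g(L) = -36 + 2*L**2 (g(L) = (L**2 + L*L) - 36 = (L**2 + L**2) - 36 = 2*L**2 - 36 = -36 + 2*L**2)
(-2344677 + g(Z)) + 2235717 = (-2344677 + (-36 + 2*(81/2)**2)) + 2235717 = (-2344677 + (-36 + 2*(6561/4))) + 2235717 = (-2344677 + (-36 + 6561/2)) + 2235717 = (-2344677 + 6489/2) + 2235717 = -4682865/2 + 2235717 = -211431/2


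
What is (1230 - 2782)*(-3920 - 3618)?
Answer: 11698976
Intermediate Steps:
(1230 - 2782)*(-3920 - 3618) = -1552*(-7538) = 11698976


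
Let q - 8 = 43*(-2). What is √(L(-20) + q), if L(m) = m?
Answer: 7*I*√2 ≈ 9.8995*I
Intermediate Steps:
q = -78 (q = 8 + 43*(-2) = 8 - 86 = -78)
√(L(-20) + q) = √(-20 - 78) = √(-98) = 7*I*√2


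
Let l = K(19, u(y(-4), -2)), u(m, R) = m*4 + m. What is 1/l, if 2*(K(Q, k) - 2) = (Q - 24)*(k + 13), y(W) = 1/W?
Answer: -8/219 ≈ -0.036530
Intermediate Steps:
y(W) = 1/W
u(m, R) = 5*m (u(m, R) = 4*m + m = 5*m)
K(Q, k) = 2 + (-24 + Q)*(13 + k)/2 (K(Q, k) = 2 + ((Q - 24)*(k + 13))/2 = 2 + ((-24 + Q)*(13 + k))/2 = 2 + (-24 + Q)*(13 + k)/2)
l = -219/8 (l = -154 - 60/(-4) + (13/2)*19 + (1/2)*19*(5/(-4)) = -154 - 60*(-1)/4 + 247/2 + (1/2)*19*(5*(-1/4)) = -154 - 12*(-5/4) + 247/2 + (1/2)*19*(-5/4) = -154 + 15 + 247/2 - 95/8 = -219/8 ≈ -27.375)
1/l = 1/(-219/8) = -8/219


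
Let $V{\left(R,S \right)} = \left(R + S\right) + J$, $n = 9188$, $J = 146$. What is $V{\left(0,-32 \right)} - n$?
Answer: $-9074$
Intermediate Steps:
$V{\left(R,S \right)} = 146 + R + S$ ($V{\left(R,S \right)} = \left(R + S\right) + 146 = 146 + R + S$)
$V{\left(0,-32 \right)} - n = \left(146 + 0 - 32\right) - 9188 = 114 - 9188 = -9074$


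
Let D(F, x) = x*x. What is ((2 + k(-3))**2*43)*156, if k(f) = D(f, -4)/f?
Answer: 223600/3 ≈ 74533.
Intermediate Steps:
D(F, x) = x**2
k(f) = 16/f (k(f) = (-4)**2/f = 16/f)
((2 + k(-3))**2*43)*156 = ((2 + 16/(-3))**2*43)*156 = ((2 + 16*(-1/3))**2*43)*156 = ((2 - 16/3)**2*43)*156 = ((-10/3)**2*43)*156 = ((100/9)*43)*156 = (4300/9)*156 = 223600/3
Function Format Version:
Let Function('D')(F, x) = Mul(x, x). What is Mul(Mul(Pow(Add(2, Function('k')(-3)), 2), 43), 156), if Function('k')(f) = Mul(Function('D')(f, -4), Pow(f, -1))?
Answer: Rational(223600, 3) ≈ 74533.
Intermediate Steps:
Function('D')(F, x) = Pow(x, 2)
Function('k')(f) = Mul(16, Pow(f, -1)) (Function('k')(f) = Mul(Pow(-4, 2), Pow(f, -1)) = Mul(16, Pow(f, -1)))
Mul(Mul(Pow(Add(2, Function('k')(-3)), 2), 43), 156) = Mul(Mul(Pow(Add(2, Mul(16, Pow(-3, -1))), 2), 43), 156) = Mul(Mul(Pow(Add(2, Mul(16, Rational(-1, 3))), 2), 43), 156) = Mul(Mul(Pow(Add(2, Rational(-16, 3)), 2), 43), 156) = Mul(Mul(Pow(Rational(-10, 3), 2), 43), 156) = Mul(Mul(Rational(100, 9), 43), 156) = Mul(Rational(4300, 9), 156) = Rational(223600, 3)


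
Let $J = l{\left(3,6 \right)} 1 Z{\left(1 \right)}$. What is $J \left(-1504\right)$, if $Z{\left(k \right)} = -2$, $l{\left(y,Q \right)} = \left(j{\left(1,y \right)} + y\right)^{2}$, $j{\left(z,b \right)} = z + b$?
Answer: $147392$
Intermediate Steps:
$j{\left(z,b \right)} = b + z$
$l{\left(y,Q \right)} = \left(1 + 2 y\right)^{2}$ ($l{\left(y,Q \right)} = \left(\left(y + 1\right) + y\right)^{2} = \left(\left(1 + y\right) + y\right)^{2} = \left(1 + 2 y\right)^{2}$)
$J = -98$ ($J = \left(1 + 2 \cdot 3\right)^{2} \cdot 1 \left(-2\right) = \left(1 + 6\right)^{2} \cdot 1 \left(-2\right) = 7^{2} \cdot 1 \left(-2\right) = 49 \cdot 1 \left(-2\right) = 49 \left(-2\right) = -98$)
$J \left(-1504\right) = \left(-98\right) \left(-1504\right) = 147392$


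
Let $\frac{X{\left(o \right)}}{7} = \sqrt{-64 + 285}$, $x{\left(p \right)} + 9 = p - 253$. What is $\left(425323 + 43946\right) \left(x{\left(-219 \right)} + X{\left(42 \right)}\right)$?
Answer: $-225718389 + 3284883 \sqrt{221} \approx -1.7688 \cdot 10^{8}$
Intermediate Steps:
$x{\left(p \right)} = -262 + p$ ($x{\left(p \right)} = -9 + \left(p - 253\right) = -9 + \left(-253 + p\right) = -262 + p$)
$X{\left(o \right)} = 7 \sqrt{221}$ ($X{\left(o \right)} = 7 \sqrt{-64 + 285} = 7 \sqrt{221}$)
$\left(425323 + 43946\right) \left(x{\left(-219 \right)} + X{\left(42 \right)}\right) = \left(425323 + 43946\right) \left(\left(-262 - 219\right) + 7 \sqrt{221}\right) = 469269 \left(-481 + 7 \sqrt{221}\right) = -225718389 + 3284883 \sqrt{221}$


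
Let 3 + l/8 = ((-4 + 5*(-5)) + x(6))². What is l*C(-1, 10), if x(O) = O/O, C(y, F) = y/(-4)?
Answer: 1562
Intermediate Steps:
C(y, F) = -y/4 (C(y, F) = y*(-¼) = -y/4)
x(O) = 1
l = 6248 (l = -24 + 8*((-4 + 5*(-5)) + 1)² = -24 + 8*((-4 - 25) + 1)² = -24 + 8*(-29 + 1)² = -24 + 8*(-28)² = -24 + 8*784 = -24 + 6272 = 6248)
l*C(-1, 10) = 6248*(-¼*(-1)) = 6248*(¼) = 1562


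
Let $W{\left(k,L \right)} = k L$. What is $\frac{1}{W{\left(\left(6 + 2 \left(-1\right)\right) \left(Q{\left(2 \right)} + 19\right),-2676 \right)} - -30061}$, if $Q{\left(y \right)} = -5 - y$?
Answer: $- \frac{1}{98387} \approx -1.0164 \cdot 10^{-5}$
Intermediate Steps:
$W{\left(k,L \right)} = L k$
$\frac{1}{W{\left(\left(6 + 2 \left(-1\right)\right) \left(Q{\left(2 \right)} + 19\right),-2676 \right)} - -30061} = \frac{1}{- 2676 \left(6 + 2 \left(-1\right)\right) \left(\left(-5 - 2\right) + 19\right) - -30061} = \frac{1}{- 2676 \left(6 - 2\right) \left(\left(-5 - 2\right) + 19\right) + \left(-2653894 + 2683955\right)} = \frac{1}{- 2676 \cdot 4 \left(-7 + 19\right) + 30061} = \frac{1}{- 2676 \cdot 4 \cdot 12 + 30061} = \frac{1}{\left(-2676\right) 48 + 30061} = \frac{1}{-128448 + 30061} = \frac{1}{-98387} = - \frac{1}{98387}$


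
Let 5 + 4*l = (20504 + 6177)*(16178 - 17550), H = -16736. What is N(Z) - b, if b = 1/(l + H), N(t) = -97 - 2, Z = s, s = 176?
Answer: -3630654815/36673281 ≈ -99.000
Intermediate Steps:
l = -36606337/4 (l = -5/4 + ((20504 + 6177)*(16178 - 17550))/4 = -5/4 + (26681*(-1372))/4 = -5/4 + (¼)*(-36606332) = -5/4 - 9151583 = -36606337/4 ≈ -9.1516e+6)
Z = 176
N(t) = -99
b = -4/36673281 (b = 1/(-36606337/4 - 16736) = 1/(-36673281/4) = -4/36673281 ≈ -1.0907e-7)
N(Z) - b = -99 - 1*(-4/36673281) = -99 + 4/36673281 = -3630654815/36673281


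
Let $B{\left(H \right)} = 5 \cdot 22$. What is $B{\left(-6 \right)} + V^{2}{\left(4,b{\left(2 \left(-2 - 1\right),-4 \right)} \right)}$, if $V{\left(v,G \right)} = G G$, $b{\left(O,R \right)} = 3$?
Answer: $191$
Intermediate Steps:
$V{\left(v,G \right)} = G^{2}$
$B{\left(H \right)} = 110$
$B{\left(-6 \right)} + V^{2}{\left(4,b{\left(2 \left(-2 - 1\right),-4 \right)} \right)} = 110 + \left(3^{2}\right)^{2} = 110 + 9^{2} = 110 + 81 = 191$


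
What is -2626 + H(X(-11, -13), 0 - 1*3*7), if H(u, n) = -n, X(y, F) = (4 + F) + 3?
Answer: -2605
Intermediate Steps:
X(y, F) = 7 + F
-2626 + H(X(-11, -13), 0 - 1*3*7) = -2626 - (0 - 1*3*7) = -2626 - (0 - 3*7) = -2626 - (0 - 21) = -2626 - 1*(-21) = -2626 + 21 = -2605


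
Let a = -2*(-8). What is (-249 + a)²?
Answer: 54289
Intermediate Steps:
a = 16
(-249 + a)² = (-249 + 16)² = (-233)² = 54289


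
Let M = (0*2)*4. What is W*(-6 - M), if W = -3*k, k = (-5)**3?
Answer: -2250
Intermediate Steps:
M = 0 (M = 0*4 = 0)
k = -125
W = 375 (W = -3*(-125) = 375)
W*(-6 - M) = 375*(-6 - 1*0) = 375*(-6 + 0) = 375*(-6) = -2250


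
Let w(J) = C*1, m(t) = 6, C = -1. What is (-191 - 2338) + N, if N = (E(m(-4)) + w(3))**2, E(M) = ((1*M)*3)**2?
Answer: 101800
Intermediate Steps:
w(J) = -1 (w(J) = -1*1 = -1)
E(M) = 9*M**2 (E(M) = (M*3)**2 = (3*M)**2 = 9*M**2)
N = 104329 (N = (9*6**2 - 1)**2 = (9*36 - 1)**2 = (324 - 1)**2 = 323**2 = 104329)
(-191 - 2338) + N = (-191 - 2338) + 104329 = -2529 + 104329 = 101800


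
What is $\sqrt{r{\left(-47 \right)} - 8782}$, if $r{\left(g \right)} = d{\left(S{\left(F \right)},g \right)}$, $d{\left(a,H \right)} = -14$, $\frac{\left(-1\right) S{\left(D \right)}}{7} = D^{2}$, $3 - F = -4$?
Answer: $2 i \sqrt{2199} \approx 93.787 i$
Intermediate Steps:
$F = 7$ ($F = 3 - -4 = 3 + 4 = 7$)
$S{\left(D \right)} = - 7 D^{2}$
$r{\left(g \right)} = -14$
$\sqrt{r{\left(-47 \right)} - 8782} = \sqrt{-14 - 8782} = \sqrt{-8796} = 2 i \sqrt{2199}$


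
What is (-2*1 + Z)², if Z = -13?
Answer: 225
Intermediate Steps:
(-2*1 + Z)² = (-2*1 - 13)² = (-2 - 13)² = (-15)² = 225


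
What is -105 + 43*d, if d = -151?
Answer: -6598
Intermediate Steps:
-105 + 43*d = -105 + 43*(-151) = -105 - 6493 = -6598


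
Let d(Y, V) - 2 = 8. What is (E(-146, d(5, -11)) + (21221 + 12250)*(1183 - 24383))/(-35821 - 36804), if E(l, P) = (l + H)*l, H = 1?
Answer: 155301206/14525 ≈ 10692.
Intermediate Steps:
d(Y, V) = 10 (d(Y, V) = 2 + 8 = 10)
E(l, P) = l*(1 + l) (E(l, P) = (l + 1)*l = (1 + l)*l = l*(1 + l))
(E(-146, d(5, -11)) + (21221 + 12250)*(1183 - 24383))/(-35821 - 36804) = (-146*(1 - 146) + (21221 + 12250)*(1183 - 24383))/(-35821 - 36804) = (-146*(-145) + 33471*(-23200))/(-72625) = (21170 - 776527200)*(-1/72625) = -776506030*(-1/72625) = 155301206/14525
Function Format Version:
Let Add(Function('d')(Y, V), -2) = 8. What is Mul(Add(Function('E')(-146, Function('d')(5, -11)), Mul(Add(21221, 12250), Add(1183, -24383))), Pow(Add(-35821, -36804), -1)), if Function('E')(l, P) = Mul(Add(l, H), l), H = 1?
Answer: Rational(155301206, 14525) ≈ 10692.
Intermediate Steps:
Function('d')(Y, V) = 10 (Function('d')(Y, V) = Add(2, 8) = 10)
Function('E')(l, P) = Mul(l, Add(1, l)) (Function('E')(l, P) = Mul(Add(l, 1), l) = Mul(Add(1, l), l) = Mul(l, Add(1, l)))
Mul(Add(Function('E')(-146, Function('d')(5, -11)), Mul(Add(21221, 12250), Add(1183, -24383))), Pow(Add(-35821, -36804), -1)) = Mul(Add(Mul(-146, Add(1, -146)), Mul(Add(21221, 12250), Add(1183, -24383))), Pow(Add(-35821, -36804), -1)) = Mul(Add(Mul(-146, -145), Mul(33471, -23200)), Pow(-72625, -1)) = Mul(Add(21170, -776527200), Rational(-1, 72625)) = Mul(-776506030, Rational(-1, 72625)) = Rational(155301206, 14525)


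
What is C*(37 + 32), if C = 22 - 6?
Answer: 1104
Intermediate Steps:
C = 16
C*(37 + 32) = 16*(37 + 32) = 16*69 = 1104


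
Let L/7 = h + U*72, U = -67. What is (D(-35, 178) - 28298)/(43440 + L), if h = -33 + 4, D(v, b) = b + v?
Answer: -28155/9469 ≈ -2.9734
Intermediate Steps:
h = -29
L = -33971 (L = 7*(-29 - 67*72) = 7*(-29 - 4824) = 7*(-4853) = -33971)
(D(-35, 178) - 28298)/(43440 + L) = ((178 - 35) - 28298)/(43440 - 33971) = (143 - 28298)/9469 = -28155*1/9469 = -28155/9469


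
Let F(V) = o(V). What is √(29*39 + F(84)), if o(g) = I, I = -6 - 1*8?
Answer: √1117 ≈ 33.422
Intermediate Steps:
I = -14 (I = -6 - 8 = -14)
o(g) = -14
F(V) = -14
√(29*39 + F(84)) = √(29*39 - 14) = √(1131 - 14) = √1117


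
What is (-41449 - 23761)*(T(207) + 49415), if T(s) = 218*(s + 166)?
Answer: -8524838090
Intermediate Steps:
T(s) = 36188 + 218*s (T(s) = 218*(166 + s) = 36188 + 218*s)
(-41449 - 23761)*(T(207) + 49415) = (-41449 - 23761)*((36188 + 218*207) + 49415) = -65210*((36188 + 45126) + 49415) = -65210*(81314 + 49415) = -65210*130729 = -8524838090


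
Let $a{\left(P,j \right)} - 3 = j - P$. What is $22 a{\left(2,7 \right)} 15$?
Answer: $2640$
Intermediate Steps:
$a{\left(P,j \right)} = 3 + j - P$ ($a{\left(P,j \right)} = 3 - \left(P - j\right) = 3 + j - P$)
$22 a{\left(2,7 \right)} 15 = 22 \left(3 + 7 - 2\right) 15 = 22 \cdot 8 \cdot 15 = 176 \cdot 15 = 2640$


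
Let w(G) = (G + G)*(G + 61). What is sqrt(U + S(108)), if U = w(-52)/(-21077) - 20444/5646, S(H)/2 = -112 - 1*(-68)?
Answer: I*sqrt(324207966652422594)/59500371 ≈ 9.5696*I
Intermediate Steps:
S(H) = -88 (S(H) = 2*(-112 - 1*(-68)) = 2*(-112 + 68) = 2*(-44) = -88)
w(G) = 2*G*(61 + G) (w(G) = (2*G)*(61 + G) = 2*G*(61 + G))
U = -212806766/59500371 (U = (2*(-52)*(61 - 52))/(-21077) - 20444/5646 = (2*(-52)*9)*(-1/21077) - 20444*1/5646 = -936*(-1/21077) - 10222/2823 = 936/21077 - 10222/2823 = -212806766/59500371 ≈ -3.5766)
sqrt(U + S(108)) = sqrt(-212806766/59500371 - 88) = sqrt(-5448839414/59500371) = I*sqrt(324207966652422594)/59500371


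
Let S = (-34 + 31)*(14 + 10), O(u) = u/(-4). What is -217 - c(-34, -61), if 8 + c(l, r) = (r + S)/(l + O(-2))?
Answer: -14269/67 ≈ -212.97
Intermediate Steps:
O(u) = -u/4 (O(u) = u*(-¼) = -u/4)
S = -72 (S = -3*24 = -72)
c(l, r) = -8 + (-72 + r)/(½ + l) (c(l, r) = -8 + (r - 72)/(l - ¼*(-2)) = -8 + (-72 + r)/(l + ½) = -8 + (-72 + r)/(½ + l))
-217 - c(-34, -61) = -217 - 2*(-76 - 61 - 8*(-34))/(1 + 2*(-34)) = -217 - 2*(-76 - 61 + 272)/(1 - 68) = -217 - 2*135/(-67) = -217 - 2*(-1)*135/67 = -217 - 1*(-270/67) = -217 + 270/67 = -14269/67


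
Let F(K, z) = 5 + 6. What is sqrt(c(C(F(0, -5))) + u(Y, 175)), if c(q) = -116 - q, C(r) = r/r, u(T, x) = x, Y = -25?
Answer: sqrt(58) ≈ 7.6158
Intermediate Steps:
F(K, z) = 11
C(r) = 1
sqrt(c(C(F(0, -5))) + u(Y, 175)) = sqrt((-116 - 1*1) + 175) = sqrt((-116 - 1) + 175) = sqrt(-117 + 175) = sqrt(58)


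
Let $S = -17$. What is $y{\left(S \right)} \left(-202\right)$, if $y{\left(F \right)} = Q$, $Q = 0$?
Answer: $0$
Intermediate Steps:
$y{\left(F \right)} = 0$
$y{\left(S \right)} \left(-202\right) = 0 \left(-202\right) = 0$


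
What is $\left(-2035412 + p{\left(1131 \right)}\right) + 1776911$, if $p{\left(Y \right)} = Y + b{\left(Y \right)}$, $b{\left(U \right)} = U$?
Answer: $-256239$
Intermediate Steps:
$p{\left(Y \right)} = 2 Y$ ($p{\left(Y \right)} = Y + Y = 2 Y$)
$\left(-2035412 + p{\left(1131 \right)}\right) + 1776911 = \left(-2035412 + 2 \cdot 1131\right) + 1776911 = \left(-2035412 + 2262\right) + 1776911 = -2033150 + 1776911 = -256239$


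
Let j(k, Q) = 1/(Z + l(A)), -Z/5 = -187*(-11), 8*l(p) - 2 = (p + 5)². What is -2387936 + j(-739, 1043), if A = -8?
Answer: -196453106792/82269 ≈ -2.3879e+6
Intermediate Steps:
l(p) = ¼ + (5 + p)²/8 (l(p) = ¼ + (p + 5)²/8 = ¼ + (5 + p)²/8)
Z = -10285 (Z = -(-935)*(-11) = -5*2057 = -10285)
j(k, Q) = -8/82269 (j(k, Q) = 1/(-10285 + (¼ + (5 - 8)²/8)) = 1/(-10285 + (¼ + (⅛)*(-3)²)) = 1/(-10285 + (¼ + (⅛)*9)) = 1/(-10285 + (¼ + 9/8)) = 1/(-10285 + 11/8) = 1/(-82269/8) = -8/82269)
-2387936 + j(-739, 1043) = -2387936 - 8/82269 = -196453106792/82269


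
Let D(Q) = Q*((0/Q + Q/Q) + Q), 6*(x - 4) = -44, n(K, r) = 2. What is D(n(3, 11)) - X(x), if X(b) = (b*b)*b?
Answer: 1162/27 ≈ 43.037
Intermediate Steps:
x = -10/3 (x = 4 + (1/6)*(-44) = 4 - 22/3 = -10/3 ≈ -3.3333)
D(Q) = Q*(1 + Q) (D(Q) = Q*((0 + 1) + Q) = Q*(1 + Q))
X(b) = b**3 (X(b) = b**2*b = b**3)
D(n(3, 11)) - X(x) = 2*(1 + 2) - (-10/3)**3 = 2*3 - 1*(-1000/27) = 6 + 1000/27 = 1162/27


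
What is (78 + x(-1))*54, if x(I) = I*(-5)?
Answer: 4482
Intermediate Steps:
x(I) = -5*I
(78 + x(-1))*54 = (78 - 5*(-1))*54 = (78 + 5)*54 = 83*54 = 4482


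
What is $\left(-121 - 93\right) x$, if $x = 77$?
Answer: $-16478$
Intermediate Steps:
$\left(-121 - 93\right) x = \left(-121 - 93\right) 77 = \left(-214\right) 77 = -16478$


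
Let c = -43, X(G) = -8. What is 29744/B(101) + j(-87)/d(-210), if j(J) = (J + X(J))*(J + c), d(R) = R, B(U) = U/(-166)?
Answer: -103812319/2121 ≈ -48945.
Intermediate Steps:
B(U) = -U/166 (B(U) = U*(-1/166) = -U/166)
j(J) = (-43 + J)*(-8 + J) (j(J) = (J - 8)*(J - 43) = (-8 + J)*(-43 + J) = (-43 + J)*(-8 + J))
29744/B(101) + j(-87)/d(-210) = 29744/((-1/166*101)) + (344 + (-87)**2 - 51*(-87))/(-210) = 29744/(-101/166) + (344 + 7569 + 4437)*(-1/210) = 29744*(-166/101) + 12350*(-1/210) = -4937504/101 - 1235/21 = -103812319/2121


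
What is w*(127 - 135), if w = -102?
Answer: 816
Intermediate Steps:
w*(127 - 135) = -102*(127 - 135) = -102*(-8) = 816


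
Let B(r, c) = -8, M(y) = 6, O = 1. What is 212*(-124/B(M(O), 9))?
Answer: 3286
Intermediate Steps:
212*(-124/B(M(O), 9)) = 212*(-124/(-8)) = 212*(-124*(-1/8)) = 212*(31/2) = 3286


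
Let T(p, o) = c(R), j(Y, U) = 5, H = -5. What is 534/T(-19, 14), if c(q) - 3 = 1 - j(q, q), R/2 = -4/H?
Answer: -534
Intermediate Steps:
R = 8/5 (R = 2*(-4/(-5)) = 2*(-4*(-1/5)) = 2*(4/5) = 8/5 ≈ 1.6000)
c(q) = -1 (c(q) = 3 + (1 - 1*5) = 3 + (1 - 5) = 3 - 4 = -1)
T(p, o) = -1
534/T(-19, 14) = 534/(-1) = 534*(-1) = -534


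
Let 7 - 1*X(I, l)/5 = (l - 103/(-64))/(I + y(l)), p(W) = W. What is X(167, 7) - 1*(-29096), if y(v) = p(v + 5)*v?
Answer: 467957629/16064 ≈ 29131.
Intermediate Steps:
y(v) = v*(5 + v) (y(v) = (v + 5)*v = (5 + v)*v = v*(5 + v))
X(I, l) = 35 - 5*(103/64 + l)/(I + l*(5 + l)) (X(I, l) = 35 - 5*(l - 103/(-64))/(I + l*(5 + l)) = 35 - 5*(l - 103*(-1/64))/(I + l*(5 + l)) = 35 - 5*(l + 103/64)/(I + l*(5 + l)) = 35 - 5*(103/64 + l)/(I + l*(5 + l)))
X(167, 7) - 1*(-29096) = (-515/64 - 5*7 + 35*167 + 35*7*(5 + 7))/(167 + 7*(5 + 7)) - 1*(-29096) = (-515/64 - 35 + 5845 + 35*7*12)/(167 + 7*12) + 29096 = (-515/64 - 35 + 5845 + 2940)/(167 + 84) + 29096 = (559485/64)/251 + 29096 = (1/251)*(559485/64) + 29096 = 559485/16064 + 29096 = 467957629/16064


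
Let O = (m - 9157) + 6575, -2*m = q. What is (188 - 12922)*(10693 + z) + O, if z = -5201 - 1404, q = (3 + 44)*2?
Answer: -52059221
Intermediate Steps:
q = 94 (q = 47*2 = 94)
m = -47 (m = -1/2*94 = -47)
z = -6605
O = -2629 (O = (-47 - 9157) + 6575 = -9204 + 6575 = -2629)
(188 - 12922)*(10693 + z) + O = (188 - 12922)*(10693 - 6605) - 2629 = -12734*4088 - 2629 = -52056592 - 2629 = -52059221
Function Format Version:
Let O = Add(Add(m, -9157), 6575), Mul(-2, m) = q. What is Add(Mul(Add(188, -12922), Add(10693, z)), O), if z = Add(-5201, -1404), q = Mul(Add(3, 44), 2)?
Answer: -52059221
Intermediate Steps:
q = 94 (q = Mul(47, 2) = 94)
m = -47 (m = Mul(Rational(-1, 2), 94) = -47)
z = -6605
O = -2629 (O = Add(Add(-47, -9157), 6575) = Add(-9204, 6575) = -2629)
Add(Mul(Add(188, -12922), Add(10693, z)), O) = Add(Mul(Add(188, -12922), Add(10693, -6605)), -2629) = Add(Mul(-12734, 4088), -2629) = Add(-52056592, -2629) = -52059221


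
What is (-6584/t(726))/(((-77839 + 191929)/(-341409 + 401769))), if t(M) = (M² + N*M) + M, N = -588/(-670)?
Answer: -2218873840/336617057271 ≈ -0.0065917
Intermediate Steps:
N = 294/335 (N = -588*(-1/670) = 294/335 ≈ 0.87761)
t(M) = M² + 629*M/335 (t(M) = (M² + 294*M/335) + M = M² + 629*M/335)
(-6584/t(726))/(((-77839 + 191929)/(-341409 + 401769))) = (-6584*335/(726*(629 + 335*726)))/(((-77839 + 191929)/(-341409 + 401769))) = (-6584*335/(726*(629 + 243210)))/((114090/60360)) = (-6584/((1/335)*726*243839))/((114090*(1/60360))) = (-6584/177027114/335)/(3803/2012) = -6584*335/177027114*(2012/3803) = -1102820/88513557*2012/3803 = -2218873840/336617057271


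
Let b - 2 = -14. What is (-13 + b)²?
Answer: 625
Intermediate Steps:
b = -12 (b = 2 - 14 = -12)
(-13 + b)² = (-13 - 12)² = (-25)² = 625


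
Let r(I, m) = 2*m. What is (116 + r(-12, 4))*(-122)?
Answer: -15128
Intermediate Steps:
(116 + r(-12, 4))*(-122) = (116 + 2*4)*(-122) = (116 + 8)*(-122) = 124*(-122) = -15128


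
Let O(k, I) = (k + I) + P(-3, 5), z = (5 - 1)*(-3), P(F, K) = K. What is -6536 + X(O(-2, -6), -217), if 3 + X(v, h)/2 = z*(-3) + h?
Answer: -6904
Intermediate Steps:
z = -12 (z = 4*(-3) = -12)
O(k, I) = 5 + I + k (O(k, I) = (k + I) + 5 = (I + k) + 5 = 5 + I + k)
X(v, h) = 66 + 2*h (X(v, h) = -6 + 2*(-12*(-3) + h) = -6 + 2*(36 + h) = -6 + (72 + 2*h) = 66 + 2*h)
-6536 + X(O(-2, -6), -217) = -6536 + (66 + 2*(-217)) = -6536 + (66 - 434) = -6536 - 368 = -6904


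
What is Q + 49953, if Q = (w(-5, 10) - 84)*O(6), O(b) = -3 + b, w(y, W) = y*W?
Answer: 49551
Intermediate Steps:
w(y, W) = W*y
Q = -402 (Q = (10*(-5) - 84)*(-3 + 6) = (-50 - 84)*3 = -134*3 = -402)
Q + 49953 = -402 + 49953 = 49551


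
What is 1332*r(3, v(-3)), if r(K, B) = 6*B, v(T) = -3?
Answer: -23976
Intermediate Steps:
1332*r(3, v(-3)) = 1332*(6*(-3)) = 1332*(-18) = -23976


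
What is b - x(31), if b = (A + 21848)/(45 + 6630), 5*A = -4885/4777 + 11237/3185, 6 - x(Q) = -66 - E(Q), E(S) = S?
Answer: -50640490916401/507792114375 ≈ -99.727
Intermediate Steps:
x(Q) = 72 + Q (x(Q) = 6 - (-66 - Q) = 6 + (66 + Q) = 72 + Q)
A = 38120424/76073725 (A = (-4885/4777 + 11237/3185)/5 = (⅕)*(38120424/15214745) = 38120424/76073725 ≈ 0.50110)
b = 1662096864224/507792114375 (b = (38120424/76073725 + 21848)/(45 + 6630) = (1662096864224/76073725)/6675 = (1662096864224/76073725)*(1/6675) = 1662096864224/507792114375 ≈ 3.2732)
b - x(31) = 1662096864224/507792114375 - (72 + 31) = 1662096864224/507792114375 - 1*103 = 1662096864224/507792114375 - 103 = -50640490916401/507792114375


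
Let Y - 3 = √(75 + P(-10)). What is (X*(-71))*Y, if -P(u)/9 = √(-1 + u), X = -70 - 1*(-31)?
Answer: 8307 + 2769*√(75 - 9*I*√11) ≈ 32740.0 - 4683.5*I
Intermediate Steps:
X = -39 (X = -70 + 31 = -39)
P(u) = -9*√(-1 + u)
Y = 3 + √(75 - 9*I*√11) (Y = 3 + √(75 - 9*√(-1 - 10)) = 3 + √(75 - 9*I*√11) ≈ 11.824 - 1.6914*I)
(X*(-71))*Y = (-39*(-71))*(3 + √(75 - 9*I*√11)) = 2769*(3 + √(75 - 9*I*√11)) = 8307 + 2769*√(75 - 9*I*√11)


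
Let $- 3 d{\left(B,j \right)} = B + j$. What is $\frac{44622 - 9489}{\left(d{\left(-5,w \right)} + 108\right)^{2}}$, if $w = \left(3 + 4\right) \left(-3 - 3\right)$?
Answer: $\frac{6453}{2809} \approx 2.2973$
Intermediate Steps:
$w = -42$ ($w = 7 \left(-6\right) = -42$)
$d{\left(B,j \right)} = - \frac{B}{3} - \frac{j}{3}$ ($d{\left(B,j \right)} = - \frac{B + j}{3} = - \frac{B}{3} - \frac{j}{3}$)
$\frac{44622 - 9489}{\left(d{\left(-5,w \right)} + 108\right)^{2}} = \frac{44622 - 9489}{\left(\left(\left(- \frac{1}{3}\right) \left(-5\right) - -14\right) + 108\right)^{2}} = \frac{44622 - 9489}{\left(\left(\frac{5}{3} + 14\right) + 108\right)^{2}} = \frac{35133}{\left(\frac{47}{3} + 108\right)^{2}} = \frac{35133}{\left(\frac{371}{3}\right)^{2}} = \frac{35133}{\frac{137641}{9}} = 35133 \cdot \frac{9}{137641} = \frac{6453}{2809}$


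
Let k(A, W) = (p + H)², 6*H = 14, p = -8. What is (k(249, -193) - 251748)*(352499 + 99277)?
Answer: -341157592256/3 ≈ -1.1372e+11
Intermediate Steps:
H = 7/3 (H = (⅙)*14 = 7/3 ≈ 2.3333)
k(A, W) = 289/9 (k(A, W) = (-8 + 7/3)² = (-17/3)² = 289/9)
(k(249, -193) - 251748)*(352499 + 99277) = (289/9 - 251748)*(352499 + 99277) = -2265443/9*451776 = -341157592256/3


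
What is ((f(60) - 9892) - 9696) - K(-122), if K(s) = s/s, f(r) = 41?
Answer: -19548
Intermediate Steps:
K(s) = 1
((f(60) - 9892) - 9696) - K(-122) = ((41 - 9892) - 9696) - 1*1 = (-9851 - 9696) - 1 = -19547 - 1 = -19548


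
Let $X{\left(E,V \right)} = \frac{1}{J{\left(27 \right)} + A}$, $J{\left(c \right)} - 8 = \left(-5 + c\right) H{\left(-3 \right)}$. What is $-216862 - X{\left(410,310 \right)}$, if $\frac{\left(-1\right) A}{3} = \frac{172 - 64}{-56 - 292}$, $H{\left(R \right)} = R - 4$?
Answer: $- \frac{912338405}{4207} \approx -2.1686 \cdot 10^{5}$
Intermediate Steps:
$H{\left(R \right)} = -4 + R$
$A = \frac{27}{29}$ ($A = - 3 \frac{172 - 64}{-56 - 292} = - 3 \frac{108}{-348} = - 3 \cdot 108 \left(- \frac{1}{348}\right) = \left(-3\right) \left(- \frac{9}{29}\right) = \frac{27}{29} \approx 0.93103$)
$J{\left(c \right)} = 43 - 7 c$ ($J{\left(c \right)} = 8 + \left(-5 + c\right) \left(-4 - 3\right) = 8 + \left(-5 + c\right) \left(-7\right) = 8 - \left(-35 + 7 c\right) = 43 - 7 c$)
$X{\left(E,V \right)} = - \frac{29}{4207}$ ($X{\left(E,V \right)} = \frac{1}{\left(43 - 189\right) + \frac{27}{29}} = \frac{1}{-146 + \frac{27}{29}} = \frac{1}{- \frac{4207}{29}} = - \frac{29}{4207}$)
$-216862 - X{\left(410,310 \right)} = -216862 - - \frac{29}{4207} = -216862 + \frac{29}{4207} = - \frac{912338405}{4207}$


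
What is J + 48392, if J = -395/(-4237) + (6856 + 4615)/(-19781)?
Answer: 4055794208892/83812097 ≈ 48392.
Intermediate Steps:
J = -40789132/83812097 (J = -395*(-1/4237) + 11471*(-1/19781) = 395/4237 - 11471/19781 = -40789132/83812097 ≈ -0.48667)
J + 48392 = -40789132/83812097 + 48392 = 4055794208892/83812097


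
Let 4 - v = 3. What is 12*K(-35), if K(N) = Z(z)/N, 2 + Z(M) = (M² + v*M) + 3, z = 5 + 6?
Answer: -228/5 ≈ -45.600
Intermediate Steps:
v = 1 (v = 4 - 1*3 = 4 - 3 = 1)
z = 11
Z(M) = 1 + M + M² (Z(M) = -2 + ((M² + 1*M) + 3) = -2 + ((M² + M) + 3) = -2 + ((M + M²) + 3) = -2 + (3 + M + M²) = 1 + M + M²)
K(N) = 133/N (K(N) = (1 + 11 + 11²)/N = (1 + 11 + 121)/N = 133/N)
12*K(-35) = 12*(133/(-35)) = 12*(133*(-1/35)) = 12*(-19/5) = -228/5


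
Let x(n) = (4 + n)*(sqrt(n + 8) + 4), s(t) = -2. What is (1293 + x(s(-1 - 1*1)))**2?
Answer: 1692625 + 5204*sqrt(6) ≈ 1.7054e+6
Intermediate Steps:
x(n) = (4 + n)*(4 + sqrt(8 + n)) (x(n) = (4 + n)*(sqrt(8 + n) + 4) = (4 + n)*(4 + sqrt(8 + n)))
(1293 + x(s(-1 - 1*1)))**2 = (1293 + (16 + 4*(-2) + 4*sqrt(8 - 2) - 2*sqrt(8 - 2)))**2 = (1293 + (16 - 8 + 4*sqrt(6) - 2*sqrt(6)))**2 = (1293 + (8 + 2*sqrt(6)))**2 = (1301 + 2*sqrt(6))**2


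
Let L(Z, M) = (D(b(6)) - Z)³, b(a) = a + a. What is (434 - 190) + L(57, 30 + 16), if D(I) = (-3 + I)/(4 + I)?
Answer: -735314903/4096 ≈ -1.7952e+5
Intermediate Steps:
b(a) = 2*a
D(I) = (-3 + I)/(4 + I)
L(Z, M) = (9/16 - Z)³ (L(Z, M) = ((-3 + 2*6)/(4 + 2*6) - Z)³ = ((-3 + 12)/(4 + 12) - Z)³ = (9/16 - Z)³)
(434 - 190) + L(57, 30 + 16) = (434 - 190) - (-9 + 16*57)³/4096 = 244 - (-9 + 912)³/4096 = 244 - 1/4096*903³ = 244 - 1/4096*736314327 = 244 - 736314327/4096 = -735314903/4096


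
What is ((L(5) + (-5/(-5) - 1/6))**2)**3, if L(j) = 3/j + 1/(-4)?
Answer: 128100283921/46656000000 ≈ 2.7456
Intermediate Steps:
L(j) = -1/4 + 3/j (L(j) = 3/j + 1*(-1/4) = 3/j - 1/4 = -1/4 + 3/j)
((L(5) + (-5/(-5) - 1/6))**2)**3 = (((1/4)*(12 - 1*5)/5 + (-5/(-5) - 1/6))**2)**3 = (((1/4)*(1/5)*(12 - 5) + (-5*(-1/5) - 1*1/6))**2)**3 = (((1/4)*(1/5)*7 + (1 - 1/6))**2)**3 = ((7/20 + 5/6)**2)**3 = ((71/60)**2)**3 = (5041/3600)**3 = 128100283921/46656000000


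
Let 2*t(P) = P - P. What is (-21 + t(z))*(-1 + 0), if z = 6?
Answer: 21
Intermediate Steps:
t(P) = 0 (t(P) = (P - P)/2 = (½)*0 = 0)
(-21 + t(z))*(-1 + 0) = (-21 + 0)*(-1 + 0) = -21*(-1) = 21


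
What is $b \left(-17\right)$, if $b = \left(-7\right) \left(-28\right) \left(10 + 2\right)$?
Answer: $-39984$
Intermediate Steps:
$b = 2352$ ($b = 196 \cdot 12 = 2352$)
$b \left(-17\right) = 2352 \left(-17\right) = -39984$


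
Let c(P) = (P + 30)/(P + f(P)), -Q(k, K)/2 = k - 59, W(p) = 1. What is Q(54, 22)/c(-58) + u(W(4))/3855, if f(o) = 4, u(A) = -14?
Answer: 520327/26985 ≈ 19.282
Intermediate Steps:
Q(k, K) = 118 - 2*k (Q(k, K) = -2*(k - 59) = -2*(-59 + k) = 118 - 2*k)
c(P) = (30 + P)/(4 + P) (c(P) = (P + 30)/(P + 4) = (30 + P)/(4 + P))
Q(54, 22)/c(-58) + u(W(4))/3855 = (118 - 2*54)/(((30 - 58)/(4 - 58))) - 14/3855 = (118 - 108)/((-28/(-54))) - 14*1/3855 = 10/((-1/54*(-28))) - 14/3855 = 10/(14/27) - 14/3855 = 10*(27/14) - 14/3855 = 135/7 - 14/3855 = 520327/26985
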